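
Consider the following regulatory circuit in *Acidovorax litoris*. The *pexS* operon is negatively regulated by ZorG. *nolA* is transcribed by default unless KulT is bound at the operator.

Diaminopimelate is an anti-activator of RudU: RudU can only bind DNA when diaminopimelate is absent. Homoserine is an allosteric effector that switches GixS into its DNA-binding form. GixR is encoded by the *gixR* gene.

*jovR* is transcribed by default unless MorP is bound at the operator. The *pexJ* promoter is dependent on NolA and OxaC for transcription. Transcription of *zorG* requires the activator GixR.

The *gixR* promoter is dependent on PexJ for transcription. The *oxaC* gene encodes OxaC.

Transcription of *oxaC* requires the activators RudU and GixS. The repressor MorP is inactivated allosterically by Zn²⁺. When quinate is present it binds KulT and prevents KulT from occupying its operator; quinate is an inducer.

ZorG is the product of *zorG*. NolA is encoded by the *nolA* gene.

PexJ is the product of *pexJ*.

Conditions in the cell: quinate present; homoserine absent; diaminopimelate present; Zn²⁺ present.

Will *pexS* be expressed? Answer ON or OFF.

Quinate is present, so KulT is inactive.
With no repressor bound, *nolA* is transcribed.
So NolA is produced and active.
Diaminopimelate is present, so RudU is inactive.
Homoserine is absent, so GixS is inactive.
Required activator RudU is absent, so *oxaC* is not transcribed.
So OxaC is not produced.
Required activator OxaC is absent, so *pexJ* is not transcribed.
So PexJ is not produced.
Required activator PexJ is absent, so *gixR* is not transcribed.
So GixR is not produced.
Required activator GixR is absent, so *zorG* is not transcribed.
So ZorG is not produced.
With no repressor bound, *pexS* is transcribed.

ON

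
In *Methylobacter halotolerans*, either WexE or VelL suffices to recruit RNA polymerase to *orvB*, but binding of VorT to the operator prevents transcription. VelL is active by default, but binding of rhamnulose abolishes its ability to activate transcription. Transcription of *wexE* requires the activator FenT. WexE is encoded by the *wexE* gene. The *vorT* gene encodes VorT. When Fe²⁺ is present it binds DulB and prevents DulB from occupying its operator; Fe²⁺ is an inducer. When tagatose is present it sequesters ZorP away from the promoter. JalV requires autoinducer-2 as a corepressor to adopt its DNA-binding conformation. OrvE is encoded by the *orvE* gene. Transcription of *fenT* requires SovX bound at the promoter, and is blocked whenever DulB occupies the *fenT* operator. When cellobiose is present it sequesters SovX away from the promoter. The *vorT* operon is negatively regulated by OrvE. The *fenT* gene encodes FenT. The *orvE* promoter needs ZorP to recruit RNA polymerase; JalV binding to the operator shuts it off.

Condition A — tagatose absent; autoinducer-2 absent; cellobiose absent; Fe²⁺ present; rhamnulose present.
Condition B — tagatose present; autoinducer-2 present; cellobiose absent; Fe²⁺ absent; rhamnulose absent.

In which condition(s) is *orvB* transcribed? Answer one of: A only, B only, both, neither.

Condition A:
Tagatose is absent, so ZorP is active.
Autoinducer-2 is absent, so JalV is inactive.
No repressor is bound and ZorP is active, so *orvE* is transcribed.
So OrvE is produced and active.
With repressor OrvE bound, *vorT* is not transcribed.
So VorT is not produced.
Cellobiose is absent, so SovX is active.
Fe²⁺ is present, so DulB is inactive.
No repressor is bound and SovX is active, so *fenT* is transcribed.
So FenT is produced and active.
No repressor is bound and FenT is active, so *wexE* is transcribed.
So WexE is produced and active.
Rhamnulose is present, so VelL is inactive.
Activator WexE is present, so *orvB* is transcribed.
→ *orvB* is ON in A.
Condition B:
Tagatose is present, so ZorP is inactive.
Autoinducer-2 is present, so JalV is active.
With repressor JalV bound, *orvE* is not transcribed.
So OrvE is not produced.
With no repressor bound, *vorT* is transcribed.
So VorT is produced and active.
Cellobiose is absent, so SovX is active.
Fe²⁺ is absent, so DulB is active.
With repressor DulB bound, *fenT* is not transcribed.
So FenT is not produced.
Required activator FenT is absent, so *wexE* is not transcribed.
So WexE is not produced.
Rhamnulose is absent, so VelL is active.
With repressor VorT bound, *orvB* is not transcribed.
→ *orvB* is OFF in B.

A only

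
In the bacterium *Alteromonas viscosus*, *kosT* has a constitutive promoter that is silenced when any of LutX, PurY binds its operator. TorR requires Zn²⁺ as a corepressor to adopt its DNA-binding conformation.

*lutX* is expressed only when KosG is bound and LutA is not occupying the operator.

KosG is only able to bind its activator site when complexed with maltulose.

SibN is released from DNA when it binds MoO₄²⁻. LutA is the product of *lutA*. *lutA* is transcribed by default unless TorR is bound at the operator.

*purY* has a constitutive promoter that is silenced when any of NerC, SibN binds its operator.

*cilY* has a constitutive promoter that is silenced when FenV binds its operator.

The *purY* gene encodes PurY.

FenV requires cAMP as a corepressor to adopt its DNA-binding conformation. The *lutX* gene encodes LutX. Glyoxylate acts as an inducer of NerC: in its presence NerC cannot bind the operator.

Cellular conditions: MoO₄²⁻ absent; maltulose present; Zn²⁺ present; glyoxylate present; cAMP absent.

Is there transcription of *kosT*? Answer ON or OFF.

Maltulose is present, so KosG is active.
Zn²⁺ is present, so TorR is active.
With repressor TorR bound, *lutA* is not transcribed.
So LutA is not produced.
No repressor is bound and KosG is active, so *lutX* is transcribed.
So LutX is produced and active.
Glyoxylate is present, so NerC is inactive.
MoO₄²⁻ is absent, so SibN is active.
With repressor SibN bound, *purY* is not transcribed.
So PurY is not produced.
With repressor LutX bound, *kosT* is not transcribed.

OFF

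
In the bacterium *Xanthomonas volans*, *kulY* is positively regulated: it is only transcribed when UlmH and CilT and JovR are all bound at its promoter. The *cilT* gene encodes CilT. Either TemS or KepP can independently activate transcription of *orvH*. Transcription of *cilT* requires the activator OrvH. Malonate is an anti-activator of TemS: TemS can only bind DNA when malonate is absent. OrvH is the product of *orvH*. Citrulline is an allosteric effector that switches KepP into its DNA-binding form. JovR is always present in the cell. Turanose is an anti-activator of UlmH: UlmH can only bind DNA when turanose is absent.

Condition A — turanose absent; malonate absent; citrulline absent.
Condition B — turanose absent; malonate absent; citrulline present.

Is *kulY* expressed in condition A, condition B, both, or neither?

both

Condition A:
Turanose is absent, so UlmH is active.
Malonate is absent, so TemS is active.
Citrulline is absent, so KepP is inactive.
Activator TemS is present, so *orvH* is transcribed.
So OrvH is produced and active.
No repressor is bound and OrvH is active, so *cilT* is transcribed.
So CilT is produced and active.
JovR is produced constitutively and is active.
No repressor is bound and UlmH and CilT and JovR are active, so *kulY* is transcribed.
→ *kulY* is ON in A.
Condition B:
Turanose is absent, so UlmH is active.
Malonate is absent, so TemS is active.
Citrulline is present, so KepP is active.
Activator TemS is present, so *orvH* is transcribed.
So OrvH is produced and active.
No repressor is bound and OrvH is active, so *cilT* is transcribed.
So CilT is produced and active.
JovR is produced constitutively and is active.
No repressor is bound and UlmH and CilT and JovR are active, so *kulY* is transcribed.
→ *kulY* is ON in B.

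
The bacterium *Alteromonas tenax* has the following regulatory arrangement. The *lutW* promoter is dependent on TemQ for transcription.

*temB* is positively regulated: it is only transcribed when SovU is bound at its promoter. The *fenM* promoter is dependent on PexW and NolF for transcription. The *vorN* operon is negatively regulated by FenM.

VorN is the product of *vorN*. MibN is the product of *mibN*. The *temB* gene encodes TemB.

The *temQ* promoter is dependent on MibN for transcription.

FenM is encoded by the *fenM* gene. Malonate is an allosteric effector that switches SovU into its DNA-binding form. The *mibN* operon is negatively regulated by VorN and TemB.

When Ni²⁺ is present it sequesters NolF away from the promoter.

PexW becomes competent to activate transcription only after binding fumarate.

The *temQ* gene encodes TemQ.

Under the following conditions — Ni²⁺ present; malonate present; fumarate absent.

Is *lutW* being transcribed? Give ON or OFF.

OFF

Fumarate is absent, so PexW is inactive.
Ni²⁺ is present, so NolF is inactive.
Required activator PexW is absent, so *fenM* is not transcribed.
So FenM is not produced.
With no repressor bound, *vorN* is transcribed.
So VorN is produced and active.
Malonate is present, so SovU is active.
No repressor is bound and SovU is active, so *temB* is transcribed.
So TemB is produced and active.
With repressor VorN bound, *mibN* is not transcribed.
So MibN is not produced.
Required activator MibN is absent, so *temQ* is not transcribed.
So TemQ is not produced.
Required activator TemQ is absent, so *lutW* is not transcribed.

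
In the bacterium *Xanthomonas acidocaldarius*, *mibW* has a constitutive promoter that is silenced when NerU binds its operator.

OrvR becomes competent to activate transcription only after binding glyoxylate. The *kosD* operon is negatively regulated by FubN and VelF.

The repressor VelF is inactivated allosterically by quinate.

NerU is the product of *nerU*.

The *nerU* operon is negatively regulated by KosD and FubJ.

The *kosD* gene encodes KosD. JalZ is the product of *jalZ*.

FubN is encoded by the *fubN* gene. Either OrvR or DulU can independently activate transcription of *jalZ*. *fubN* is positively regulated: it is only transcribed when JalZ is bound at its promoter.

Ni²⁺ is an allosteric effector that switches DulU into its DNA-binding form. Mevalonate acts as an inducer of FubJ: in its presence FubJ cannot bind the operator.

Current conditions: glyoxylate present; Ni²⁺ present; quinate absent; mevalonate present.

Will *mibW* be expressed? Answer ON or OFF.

Glyoxylate is present, so OrvR is active.
Ni²⁺ is present, so DulU is active.
Activator OrvR is present, so *jalZ* is transcribed.
So JalZ is produced and active.
No repressor is bound and JalZ is active, so *fubN* is transcribed.
So FubN is produced and active.
Quinate is absent, so VelF is active.
With repressor FubN bound, *kosD* is not transcribed.
So KosD is not produced.
Mevalonate is present, so FubJ is inactive.
With no repressor bound, *nerU* is transcribed.
So NerU is produced and active.
With repressor NerU bound, *mibW* is not transcribed.

OFF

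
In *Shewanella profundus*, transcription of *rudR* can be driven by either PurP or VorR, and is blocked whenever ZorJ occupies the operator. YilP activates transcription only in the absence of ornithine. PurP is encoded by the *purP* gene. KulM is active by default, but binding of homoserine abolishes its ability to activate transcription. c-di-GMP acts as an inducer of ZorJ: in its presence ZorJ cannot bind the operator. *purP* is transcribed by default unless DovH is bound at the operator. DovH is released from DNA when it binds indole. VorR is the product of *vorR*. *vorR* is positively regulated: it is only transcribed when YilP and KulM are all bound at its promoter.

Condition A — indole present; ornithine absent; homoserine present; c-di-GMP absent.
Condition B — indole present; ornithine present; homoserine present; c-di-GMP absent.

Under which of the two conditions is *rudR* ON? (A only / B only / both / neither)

Condition A:
Indole is present, so DovH is inactive.
With no repressor bound, *purP* is transcribed.
So PurP is produced and active.
Ornithine is absent, so YilP is active.
Homoserine is present, so KulM is inactive.
Required activator KulM is absent, so *vorR* is not transcribed.
So VorR is not produced.
c-di-GMP is absent, so ZorJ is active.
With repressor ZorJ bound, *rudR* is not transcribed.
→ *rudR* is OFF in A.
Condition B:
Indole is present, so DovH is inactive.
With no repressor bound, *purP* is transcribed.
So PurP is produced and active.
Ornithine is present, so YilP is inactive.
Homoserine is present, so KulM is inactive.
Required activator YilP is absent, so *vorR* is not transcribed.
So VorR is not produced.
c-di-GMP is absent, so ZorJ is active.
With repressor ZorJ bound, *rudR* is not transcribed.
→ *rudR* is OFF in B.

neither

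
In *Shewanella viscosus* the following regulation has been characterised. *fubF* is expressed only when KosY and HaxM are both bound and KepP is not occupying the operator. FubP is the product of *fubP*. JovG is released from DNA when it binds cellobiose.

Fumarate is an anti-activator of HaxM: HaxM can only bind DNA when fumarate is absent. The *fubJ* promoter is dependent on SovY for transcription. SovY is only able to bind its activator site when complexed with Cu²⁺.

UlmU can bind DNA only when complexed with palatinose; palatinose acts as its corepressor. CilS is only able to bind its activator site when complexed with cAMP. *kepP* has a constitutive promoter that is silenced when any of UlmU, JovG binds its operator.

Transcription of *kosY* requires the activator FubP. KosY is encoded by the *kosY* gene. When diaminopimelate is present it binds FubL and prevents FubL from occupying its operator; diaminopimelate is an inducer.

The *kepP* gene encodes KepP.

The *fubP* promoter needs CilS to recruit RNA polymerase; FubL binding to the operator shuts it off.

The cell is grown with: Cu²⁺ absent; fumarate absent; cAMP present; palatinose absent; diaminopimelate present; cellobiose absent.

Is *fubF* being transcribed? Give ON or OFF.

ON

cAMP is present, so CilS is active.
Diaminopimelate is present, so FubL is inactive.
No repressor is bound and CilS is active, so *fubP* is transcribed.
So FubP is produced and active.
No repressor is bound and FubP is active, so *kosY* is transcribed.
So KosY is produced and active.
Fumarate is absent, so HaxM is active.
Palatinose is absent, so UlmU is inactive.
Cellobiose is absent, so JovG is active.
With repressor JovG bound, *kepP* is not transcribed.
So KepP is not produced.
No repressor is bound and KosY and HaxM are active, so *fubF* is transcribed.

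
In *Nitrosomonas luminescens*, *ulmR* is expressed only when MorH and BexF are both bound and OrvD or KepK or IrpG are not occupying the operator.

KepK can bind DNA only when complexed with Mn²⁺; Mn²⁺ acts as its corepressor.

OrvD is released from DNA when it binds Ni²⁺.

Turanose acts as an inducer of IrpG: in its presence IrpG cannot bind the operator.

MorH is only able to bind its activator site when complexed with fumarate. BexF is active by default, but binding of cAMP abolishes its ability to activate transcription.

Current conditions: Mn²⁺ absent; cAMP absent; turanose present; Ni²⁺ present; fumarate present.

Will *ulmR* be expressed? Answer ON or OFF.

ON

Ni²⁺ is present, so OrvD is inactive.
Fumarate is present, so MorH is active.
Mn²⁺ is absent, so KepK is inactive.
cAMP is absent, so BexF is active.
Turanose is present, so IrpG is inactive.
No repressor is bound and MorH and BexF are active, so *ulmR* is transcribed.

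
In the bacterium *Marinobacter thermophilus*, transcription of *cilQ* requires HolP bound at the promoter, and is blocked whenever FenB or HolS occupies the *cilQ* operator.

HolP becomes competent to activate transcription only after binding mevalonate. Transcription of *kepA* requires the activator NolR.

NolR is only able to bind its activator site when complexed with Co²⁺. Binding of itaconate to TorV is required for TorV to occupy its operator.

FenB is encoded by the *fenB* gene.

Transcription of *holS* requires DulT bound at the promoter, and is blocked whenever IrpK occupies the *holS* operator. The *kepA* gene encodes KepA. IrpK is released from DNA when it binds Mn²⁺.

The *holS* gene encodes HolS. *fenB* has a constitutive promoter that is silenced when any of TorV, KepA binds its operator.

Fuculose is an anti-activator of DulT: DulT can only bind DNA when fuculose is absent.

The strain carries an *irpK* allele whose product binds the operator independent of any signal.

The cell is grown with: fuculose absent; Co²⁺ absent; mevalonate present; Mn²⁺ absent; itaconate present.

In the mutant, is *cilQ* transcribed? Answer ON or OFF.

Itaconate is present, so TorV is active.
Co²⁺ is absent, so NolR is inactive.
Required activator NolR is absent, so *kepA* is not transcribed.
So KepA is not produced.
With repressor TorV bound, *fenB* is not transcribed.
So FenB is not produced.
Mevalonate is present, so HolP is active.
Fuculose is absent, so DulT is active.
IrpK is constitutively active in this strain.
With repressor IrpK bound, *holS* is not transcribed.
So HolS is not produced.
No repressor is bound and HolP is active, so *cilQ* is transcribed.

ON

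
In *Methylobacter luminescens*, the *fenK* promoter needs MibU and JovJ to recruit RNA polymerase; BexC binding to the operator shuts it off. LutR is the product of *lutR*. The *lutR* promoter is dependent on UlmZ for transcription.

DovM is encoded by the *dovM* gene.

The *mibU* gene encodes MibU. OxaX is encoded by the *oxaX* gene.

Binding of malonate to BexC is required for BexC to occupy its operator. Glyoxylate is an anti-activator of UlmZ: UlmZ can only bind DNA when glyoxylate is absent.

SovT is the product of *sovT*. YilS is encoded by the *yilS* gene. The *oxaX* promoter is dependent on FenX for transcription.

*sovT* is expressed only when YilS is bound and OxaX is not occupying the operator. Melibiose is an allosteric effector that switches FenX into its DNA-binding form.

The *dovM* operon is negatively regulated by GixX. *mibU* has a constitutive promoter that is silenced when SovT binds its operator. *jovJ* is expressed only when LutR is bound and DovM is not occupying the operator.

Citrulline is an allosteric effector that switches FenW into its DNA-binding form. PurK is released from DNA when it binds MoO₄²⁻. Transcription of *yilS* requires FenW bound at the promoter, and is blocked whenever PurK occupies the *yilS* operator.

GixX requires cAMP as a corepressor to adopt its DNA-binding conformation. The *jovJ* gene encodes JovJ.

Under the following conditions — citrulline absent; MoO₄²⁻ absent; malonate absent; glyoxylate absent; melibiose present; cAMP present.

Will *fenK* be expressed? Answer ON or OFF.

ON

MoO₄²⁻ is absent, so PurK is active.
Citrulline is absent, so FenW is inactive.
With repressor PurK bound, *yilS* is not transcribed.
So YilS is not produced.
Melibiose is present, so FenX is active.
No repressor is bound and FenX is active, so *oxaX* is transcribed.
So OxaX is produced and active.
With repressor OxaX bound, *sovT* is not transcribed.
So SovT is not produced.
With no repressor bound, *mibU* is transcribed.
So MibU is produced and active.
Glyoxylate is absent, so UlmZ is active.
No repressor is bound and UlmZ is active, so *lutR* is transcribed.
So LutR is produced and active.
cAMP is present, so GixX is active.
With repressor GixX bound, *dovM* is not transcribed.
So DovM is not produced.
No repressor is bound and LutR is active, so *jovJ* is transcribed.
So JovJ is produced and active.
Malonate is absent, so BexC is inactive.
No repressor is bound and MibU and JovJ are active, so *fenK* is transcribed.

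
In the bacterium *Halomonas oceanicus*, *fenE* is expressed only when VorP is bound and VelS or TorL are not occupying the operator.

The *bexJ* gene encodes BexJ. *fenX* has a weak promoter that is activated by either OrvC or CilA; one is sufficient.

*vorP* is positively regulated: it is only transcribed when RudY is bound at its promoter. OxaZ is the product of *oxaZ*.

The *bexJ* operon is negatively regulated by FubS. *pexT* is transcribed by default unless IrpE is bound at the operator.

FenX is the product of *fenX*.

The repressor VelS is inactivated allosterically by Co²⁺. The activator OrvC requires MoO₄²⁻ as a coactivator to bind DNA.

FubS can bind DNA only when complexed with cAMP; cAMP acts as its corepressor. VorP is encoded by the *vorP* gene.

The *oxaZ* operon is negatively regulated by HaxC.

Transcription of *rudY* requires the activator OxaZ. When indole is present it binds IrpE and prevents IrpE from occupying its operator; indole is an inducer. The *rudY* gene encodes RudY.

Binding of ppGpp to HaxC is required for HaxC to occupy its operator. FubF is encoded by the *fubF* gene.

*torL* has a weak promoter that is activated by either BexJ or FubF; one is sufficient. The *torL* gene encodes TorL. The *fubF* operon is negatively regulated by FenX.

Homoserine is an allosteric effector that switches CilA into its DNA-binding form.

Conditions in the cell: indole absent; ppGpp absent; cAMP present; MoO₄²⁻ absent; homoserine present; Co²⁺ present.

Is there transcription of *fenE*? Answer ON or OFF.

ppGpp is absent, so HaxC is inactive.
With no repressor bound, *oxaZ* is transcribed.
So OxaZ is produced and active.
No repressor is bound and OxaZ is active, so *rudY* is transcribed.
So RudY is produced and active.
No repressor is bound and RudY is active, so *vorP* is transcribed.
So VorP is produced and active.
Co²⁺ is present, so VelS is inactive.
cAMP is present, so FubS is active.
With repressor FubS bound, *bexJ* is not transcribed.
So BexJ is not produced.
MoO₄²⁻ is absent, so OrvC is inactive.
Homoserine is present, so CilA is active.
Activator CilA is present, so *fenX* is transcribed.
So FenX is produced and active.
With repressor FenX bound, *fubF* is not transcribed.
So FubF is not produced.
No activator is available at the *torL* promoter, so *torL* is not transcribed.
So TorL is not produced.
No repressor is bound and VorP is active, so *fenE* is transcribed.

ON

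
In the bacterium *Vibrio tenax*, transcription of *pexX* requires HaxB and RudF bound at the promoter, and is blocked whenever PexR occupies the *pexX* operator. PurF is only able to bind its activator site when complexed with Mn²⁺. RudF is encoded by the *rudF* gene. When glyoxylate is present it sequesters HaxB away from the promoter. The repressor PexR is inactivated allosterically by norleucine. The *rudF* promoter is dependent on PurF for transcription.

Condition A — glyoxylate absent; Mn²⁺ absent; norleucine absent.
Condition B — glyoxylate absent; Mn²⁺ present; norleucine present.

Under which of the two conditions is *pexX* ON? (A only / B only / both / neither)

B only

Condition A:
Glyoxylate is absent, so HaxB is active.
Mn²⁺ is absent, so PurF is inactive.
Required activator PurF is absent, so *rudF* is not transcribed.
So RudF is not produced.
Norleucine is absent, so PexR is active.
With repressor PexR bound, *pexX* is not transcribed.
→ *pexX* is OFF in A.
Condition B:
Glyoxylate is absent, so HaxB is active.
Mn²⁺ is present, so PurF is active.
No repressor is bound and PurF is active, so *rudF* is transcribed.
So RudF is produced and active.
Norleucine is present, so PexR is inactive.
No repressor is bound and HaxB and RudF are active, so *pexX* is transcribed.
→ *pexX* is ON in B.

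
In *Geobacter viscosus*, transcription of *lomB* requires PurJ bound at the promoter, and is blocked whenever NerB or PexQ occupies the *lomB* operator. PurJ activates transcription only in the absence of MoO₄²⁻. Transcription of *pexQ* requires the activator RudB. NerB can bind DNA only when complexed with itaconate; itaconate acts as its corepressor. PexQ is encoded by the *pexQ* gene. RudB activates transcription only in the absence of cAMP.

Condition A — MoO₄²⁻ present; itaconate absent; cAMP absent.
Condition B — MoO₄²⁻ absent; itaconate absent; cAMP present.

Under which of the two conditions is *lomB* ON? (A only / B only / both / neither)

Condition A:
MoO₄²⁻ is present, so PurJ is inactive.
Itaconate is absent, so NerB is inactive.
cAMP is absent, so RudB is active.
No repressor is bound and RudB is active, so *pexQ* is transcribed.
So PexQ is produced and active.
With repressor PexQ bound, *lomB* is not transcribed.
→ *lomB* is OFF in A.
Condition B:
MoO₄²⁻ is absent, so PurJ is active.
Itaconate is absent, so NerB is inactive.
cAMP is present, so RudB is inactive.
Required activator RudB is absent, so *pexQ* is not transcribed.
So PexQ is not produced.
No repressor is bound and PurJ is active, so *lomB* is transcribed.
→ *lomB* is ON in B.

B only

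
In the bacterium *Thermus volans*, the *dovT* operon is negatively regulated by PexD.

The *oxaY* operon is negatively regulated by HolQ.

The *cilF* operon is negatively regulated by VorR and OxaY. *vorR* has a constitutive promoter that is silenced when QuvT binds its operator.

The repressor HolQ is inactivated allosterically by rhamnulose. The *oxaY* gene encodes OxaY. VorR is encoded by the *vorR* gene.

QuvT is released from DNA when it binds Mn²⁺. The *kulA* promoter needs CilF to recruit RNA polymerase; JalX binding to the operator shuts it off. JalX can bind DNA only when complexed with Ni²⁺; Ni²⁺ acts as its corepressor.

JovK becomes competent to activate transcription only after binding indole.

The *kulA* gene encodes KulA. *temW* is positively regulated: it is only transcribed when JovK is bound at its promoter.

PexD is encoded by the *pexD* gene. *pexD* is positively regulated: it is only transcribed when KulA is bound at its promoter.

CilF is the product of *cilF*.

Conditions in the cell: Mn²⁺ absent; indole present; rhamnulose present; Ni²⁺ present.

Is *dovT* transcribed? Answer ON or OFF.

ON

Mn²⁺ is absent, so QuvT is active.
With repressor QuvT bound, *vorR* is not transcribed.
So VorR is not produced.
Rhamnulose is present, so HolQ is inactive.
With no repressor bound, *oxaY* is transcribed.
So OxaY is produced and active.
With repressor OxaY bound, *cilF* is not transcribed.
So CilF is not produced.
Ni²⁺ is present, so JalX is active.
With repressor JalX bound, *kulA* is not transcribed.
So KulA is not produced.
Required activator KulA is absent, so *pexD* is not transcribed.
So PexD is not produced.
With no repressor bound, *dovT* is transcribed.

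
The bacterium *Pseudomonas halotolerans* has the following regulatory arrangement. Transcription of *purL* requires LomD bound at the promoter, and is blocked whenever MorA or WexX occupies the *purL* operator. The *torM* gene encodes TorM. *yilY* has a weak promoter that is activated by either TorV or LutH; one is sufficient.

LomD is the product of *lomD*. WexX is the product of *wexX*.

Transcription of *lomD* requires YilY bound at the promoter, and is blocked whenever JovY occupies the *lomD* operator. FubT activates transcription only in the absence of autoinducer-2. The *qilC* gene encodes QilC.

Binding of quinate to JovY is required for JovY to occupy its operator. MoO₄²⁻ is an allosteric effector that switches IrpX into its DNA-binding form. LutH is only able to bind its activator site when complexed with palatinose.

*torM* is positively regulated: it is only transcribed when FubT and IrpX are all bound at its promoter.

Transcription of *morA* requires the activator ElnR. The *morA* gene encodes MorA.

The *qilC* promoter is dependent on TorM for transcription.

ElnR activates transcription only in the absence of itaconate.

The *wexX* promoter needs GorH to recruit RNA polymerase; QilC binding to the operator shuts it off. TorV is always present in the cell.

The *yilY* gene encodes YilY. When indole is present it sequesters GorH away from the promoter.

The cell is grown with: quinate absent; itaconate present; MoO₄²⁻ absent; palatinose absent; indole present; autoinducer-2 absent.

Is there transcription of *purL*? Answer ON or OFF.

ON

Itaconate is present, so ElnR is inactive.
Required activator ElnR is absent, so *morA* is not transcribed.
So MorA is not produced.
Autoinducer-2 is absent, so FubT is active.
MoO₄²⁻ is absent, so IrpX is inactive.
Required activator IrpX is absent, so *torM* is not transcribed.
So TorM is not produced.
Required activator TorM is absent, so *qilC* is not transcribed.
So QilC is not produced.
Indole is present, so GorH is inactive.
Required activator GorH is absent, so *wexX* is not transcribed.
So WexX is not produced.
Quinate is absent, so JovY is inactive.
TorV is produced constitutively and is active.
Palatinose is absent, so LutH is inactive.
Activator TorV is present, so *yilY* is transcribed.
So YilY is produced and active.
No repressor is bound and YilY is active, so *lomD* is transcribed.
So LomD is produced and active.
No repressor is bound and LomD is active, so *purL* is transcribed.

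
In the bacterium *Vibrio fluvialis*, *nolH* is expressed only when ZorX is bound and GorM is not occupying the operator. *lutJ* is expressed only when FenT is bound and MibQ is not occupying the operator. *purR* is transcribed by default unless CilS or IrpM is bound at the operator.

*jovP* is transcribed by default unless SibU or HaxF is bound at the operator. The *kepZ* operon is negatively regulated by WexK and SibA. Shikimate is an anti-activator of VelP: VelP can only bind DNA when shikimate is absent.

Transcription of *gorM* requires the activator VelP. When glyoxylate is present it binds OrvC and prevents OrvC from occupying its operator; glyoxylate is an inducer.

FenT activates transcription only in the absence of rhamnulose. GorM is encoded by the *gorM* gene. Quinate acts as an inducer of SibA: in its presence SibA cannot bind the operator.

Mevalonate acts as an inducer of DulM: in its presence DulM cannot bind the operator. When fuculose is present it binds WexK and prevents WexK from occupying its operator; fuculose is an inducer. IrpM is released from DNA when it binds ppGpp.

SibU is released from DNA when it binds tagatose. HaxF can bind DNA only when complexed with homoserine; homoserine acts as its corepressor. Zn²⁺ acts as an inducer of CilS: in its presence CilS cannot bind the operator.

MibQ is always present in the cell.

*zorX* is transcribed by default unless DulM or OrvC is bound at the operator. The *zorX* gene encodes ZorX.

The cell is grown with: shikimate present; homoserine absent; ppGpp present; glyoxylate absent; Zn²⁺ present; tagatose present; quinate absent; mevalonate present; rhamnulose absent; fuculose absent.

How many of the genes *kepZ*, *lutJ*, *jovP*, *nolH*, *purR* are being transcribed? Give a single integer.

2

Fuculose is absent, so WexK is active.
Quinate is absent, so SibA is active.
With repressor WexK bound, *kepZ* is not transcribed.
→ *kepZ* is OFF.
Rhamnulose is absent, so FenT is active.
MibQ is produced constitutively and is active.
With repressor MibQ bound, *lutJ* is not transcribed.
→ *lutJ* is OFF.
Tagatose is present, so SibU is inactive.
Homoserine is absent, so HaxF is inactive.
With no repressor bound, *jovP* is transcribed.
→ *jovP* is ON.
Mevalonate is present, so DulM is inactive.
Glyoxylate is absent, so OrvC is active.
With repressor OrvC bound, *zorX* is not transcribed.
So ZorX is not produced.
Shikimate is present, so VelP is inactive.
Required activator VelP is absent, so *gorM* is not transcribed.
So GorM is not produced.
Required activator ZorX is absent, so *nolH* is not transcribed.
→ *nolH* is OFF.
Zn²⁺ is present, so CilS is inactive.
ppGpp is present, so IrpM is inactive.
With no repressor bound, *purR* is transcribed.
→ *purR* is ON.
2 of the 5 genes are transcribed.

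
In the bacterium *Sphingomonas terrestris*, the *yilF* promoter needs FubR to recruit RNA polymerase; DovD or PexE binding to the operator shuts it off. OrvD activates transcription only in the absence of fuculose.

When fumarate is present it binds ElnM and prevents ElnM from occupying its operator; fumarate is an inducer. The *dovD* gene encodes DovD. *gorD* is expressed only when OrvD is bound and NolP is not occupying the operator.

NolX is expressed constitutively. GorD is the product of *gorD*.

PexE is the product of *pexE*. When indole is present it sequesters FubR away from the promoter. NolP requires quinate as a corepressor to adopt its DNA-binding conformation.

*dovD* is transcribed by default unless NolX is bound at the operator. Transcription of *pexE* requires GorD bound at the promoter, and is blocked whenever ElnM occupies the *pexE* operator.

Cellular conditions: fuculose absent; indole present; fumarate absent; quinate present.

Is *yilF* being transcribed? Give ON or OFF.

OFF

Indole is present, so FubR is inactive.
NolX is produced constitutively and is active.
With repressor NolX bound, *dovD* is not transcribed.
So DovD is not produced.
Fuculose is absent, so OrvD is active.
Quinate is present, so NolP is active.
With repressor NolP bound, *gorD* is not transcribed.
So GorD is not produced.
Fumarate is absent, so ElnM is active.
With repressor ElnM bound, *pexE* is not transcribed.
So PexE is not produced.
Required activator FubR is absent, so *yilF* is not transcribed.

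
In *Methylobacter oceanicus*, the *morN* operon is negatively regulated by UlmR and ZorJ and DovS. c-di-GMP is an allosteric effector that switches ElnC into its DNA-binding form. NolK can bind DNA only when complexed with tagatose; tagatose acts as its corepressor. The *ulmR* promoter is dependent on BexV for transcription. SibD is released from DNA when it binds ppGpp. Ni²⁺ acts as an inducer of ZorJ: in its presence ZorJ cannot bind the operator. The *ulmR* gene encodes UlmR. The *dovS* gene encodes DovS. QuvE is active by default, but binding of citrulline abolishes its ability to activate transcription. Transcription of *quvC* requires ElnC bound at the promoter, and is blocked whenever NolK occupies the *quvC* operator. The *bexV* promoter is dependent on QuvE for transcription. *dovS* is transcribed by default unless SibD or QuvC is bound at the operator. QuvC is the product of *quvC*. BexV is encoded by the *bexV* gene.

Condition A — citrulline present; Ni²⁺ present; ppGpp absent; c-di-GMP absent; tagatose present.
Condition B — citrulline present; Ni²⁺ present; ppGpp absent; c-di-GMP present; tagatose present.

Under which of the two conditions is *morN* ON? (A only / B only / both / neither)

Condition A:
Citrulline is present, so QuvE is inactive.
Required activator QuvE is absent, so *bexV* is not transcribed.
So BexV is not produced.
Required activator BexV is absent, so *ulmR* is not transcribed.
So UlmR is not produced.
Ni²⁺ is present, so ZorJ is inactive.
ppGpp is absent, so SibD is active.
c-di-GMP is absent, so ElnC is inactive.
Tagatose is present, so NolK is active.
With repressor NolK bound, *quvC* is not transcribed.
So QuvC is not produced.
With repressor SibD bound, *dovS* is not transcribed.
So DovS is not produced.
With no repressor bound, *morN* is transcribed.
→ *morN* is ON in A.
Condition B:
Citrulline is present, so QuvE is inactive.
Required activator QuvE is absent, so *bexV* is not transcribed.
So BexV is not produced.
Required activator BexV is absent, so *ulmR* is not transcribed.
So UlmR is not produced.
Ni²⁺ is present, so ZorJ is inactive.
ppGpp is absent, so SibD is active.
c-di-GMP is present, so ElnC is active.
Tagatose is present, so NolK is active.
With repressor NolK bound, *quvC* is not transcribed.
So QuvC is not produced.
With repressor SibD bound, *dovS* is not transcribed.
So DovS is not produced.
With no repressor bound, *morN* is transcribed.
→ *morN* is ON in B.

both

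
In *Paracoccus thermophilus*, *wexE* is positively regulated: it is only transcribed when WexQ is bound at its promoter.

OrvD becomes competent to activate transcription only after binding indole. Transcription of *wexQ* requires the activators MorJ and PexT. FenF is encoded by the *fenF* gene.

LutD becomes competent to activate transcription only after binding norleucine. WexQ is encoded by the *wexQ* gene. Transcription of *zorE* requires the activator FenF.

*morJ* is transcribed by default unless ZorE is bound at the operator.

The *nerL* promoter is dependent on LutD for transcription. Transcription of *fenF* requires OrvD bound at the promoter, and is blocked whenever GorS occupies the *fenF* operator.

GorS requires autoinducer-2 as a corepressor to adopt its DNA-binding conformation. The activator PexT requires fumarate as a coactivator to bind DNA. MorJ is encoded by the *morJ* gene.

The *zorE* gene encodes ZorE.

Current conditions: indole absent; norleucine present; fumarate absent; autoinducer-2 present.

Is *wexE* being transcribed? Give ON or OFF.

Autoinducer-2 is present, so GorS is active.
Indole is absent, so OrvD is inactive.
With repressor GorS bound, *fenF* is not transcribed.
So FenF is not produced.
Required activator FenF is absent, so *zorE* is not transcribed.
So ZorE is not produced.
With no repressor bound, *morJ* is transcribed.
So MorJ is produced and active.
Fumarate is absent, so PexT is inactive.
Required activator PexT is absent, so *wexQ* is not transcribed.
So WexQ is not produced.
Required activator WexQ is absent, so *wexE* is not transcribed.

OFF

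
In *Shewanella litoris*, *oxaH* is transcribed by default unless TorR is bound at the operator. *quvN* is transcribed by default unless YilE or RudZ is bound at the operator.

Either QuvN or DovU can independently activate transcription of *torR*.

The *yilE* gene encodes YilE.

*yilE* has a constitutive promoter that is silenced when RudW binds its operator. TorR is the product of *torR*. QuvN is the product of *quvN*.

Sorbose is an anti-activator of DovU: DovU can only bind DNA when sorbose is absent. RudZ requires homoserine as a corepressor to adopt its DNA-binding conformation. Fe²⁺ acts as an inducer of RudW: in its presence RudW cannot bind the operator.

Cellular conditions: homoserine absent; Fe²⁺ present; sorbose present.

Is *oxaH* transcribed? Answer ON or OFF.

ON

Fe²⁺ is present, so RudW is inactive.
With no repressor bound, *yilE* is transcribed.
So YilE is produced and active.
Homoserine is absent, so RudZ is inactive.
With repressor YilE bound, *quvN* is not transcribed.
So QuvN is not produced.
Sorbose is present, so DovU is inactive.
No activator is available at the *torR* promoter, so *torR* is not transcribed.
So TorR is not produced.
With no repressor bound, *oxaH* is transcribed.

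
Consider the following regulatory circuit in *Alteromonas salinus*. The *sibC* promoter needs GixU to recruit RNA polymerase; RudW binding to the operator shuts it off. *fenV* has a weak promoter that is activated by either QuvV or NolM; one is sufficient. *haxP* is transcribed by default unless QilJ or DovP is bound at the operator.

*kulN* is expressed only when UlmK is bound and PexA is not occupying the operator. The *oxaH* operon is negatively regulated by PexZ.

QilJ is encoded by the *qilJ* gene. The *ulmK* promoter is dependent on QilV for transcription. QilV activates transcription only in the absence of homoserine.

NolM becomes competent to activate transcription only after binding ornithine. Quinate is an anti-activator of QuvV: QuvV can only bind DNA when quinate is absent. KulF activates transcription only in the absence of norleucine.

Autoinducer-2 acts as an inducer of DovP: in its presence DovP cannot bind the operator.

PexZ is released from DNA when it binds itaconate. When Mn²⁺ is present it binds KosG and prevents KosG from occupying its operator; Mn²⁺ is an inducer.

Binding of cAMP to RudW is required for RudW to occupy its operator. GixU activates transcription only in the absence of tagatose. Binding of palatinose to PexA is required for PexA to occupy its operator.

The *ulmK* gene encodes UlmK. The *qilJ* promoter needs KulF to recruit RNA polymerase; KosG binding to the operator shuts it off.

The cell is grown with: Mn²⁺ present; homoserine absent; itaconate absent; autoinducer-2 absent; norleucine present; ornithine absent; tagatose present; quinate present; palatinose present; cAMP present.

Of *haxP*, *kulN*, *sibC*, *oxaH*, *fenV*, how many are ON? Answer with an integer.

Mn²⁺ is present, so KosG is inactive.
Norleucine is present, so KulF is inactive.
Required activator KulF is absent, so *qilJ* is not transcribed.
So QilJ is not produced.
Autoinducer-2 is absent, so DovP is active.
With repressor DovP bound, *haxP* is not transcribed.
→ *haxP* is OFF.
Palatinose is present, so PexA is active.
Homoserine is absent, so QilV is active.
No repressor is bound and QilV is active, so *ulmK* is transcribed.
So UlmK is produced and active.
With repressor PexA bound, *kulN* is not transcribed.
→ *kulN* is OFF.
cAMP is present, so RudW is active.
Tagatose is present, so GixU is inactive.
With repressor RudW bound, *sibC* is not transcribed.
→ *sibC* is OFF.
Itaconate is absent, so PexZ is active.
With repressor PexZ bound, *oxaH* is not transcribed.
→ *oxaH* is OFF.
Quinate is present, so QuvV is inactive.
Ornithine is absent, so NolM is inactive.
No activator is available at the *fenV* promoter, so *fenV* is not transcribed.
→ *fenV* is OFF.
0 of the 5 genes are transcribed.

0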